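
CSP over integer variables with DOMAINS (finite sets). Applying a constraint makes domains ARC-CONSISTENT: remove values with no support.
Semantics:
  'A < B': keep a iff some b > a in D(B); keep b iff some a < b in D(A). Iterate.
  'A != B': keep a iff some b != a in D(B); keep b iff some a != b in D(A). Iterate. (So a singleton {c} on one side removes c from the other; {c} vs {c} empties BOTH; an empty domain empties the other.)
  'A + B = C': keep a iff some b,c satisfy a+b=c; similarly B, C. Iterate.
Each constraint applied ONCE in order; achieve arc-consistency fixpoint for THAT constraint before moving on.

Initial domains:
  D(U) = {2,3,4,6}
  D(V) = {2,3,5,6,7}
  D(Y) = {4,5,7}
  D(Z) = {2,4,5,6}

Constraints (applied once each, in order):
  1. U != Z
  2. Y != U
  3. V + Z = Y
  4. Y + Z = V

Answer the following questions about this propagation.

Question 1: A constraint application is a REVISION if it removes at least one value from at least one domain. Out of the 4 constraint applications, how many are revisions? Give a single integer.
Answer: 2

Derivation:
Constraint 1 (U != Z) on D(U)={2,3,4,6} D(Z)={2,4,5,6}: no change => not a revision
Constraint 2 (Y != U) on D(Y)={4,5,7} D(U)={2,3,4,6}: no change => not a revision
Constraint 3 (V + Z = Y) on D(V)={2,3,5,6,7} D(Z)={2,4,5,6} D(Y)={4,5,7}: V {2,3,5,6,7}->{2,3,5}; Z {2,4,5,6}->{2,4,5} => REVISION
Constraint 4 (Y + Z = V) on D(Y)={4,5,7} D(Z)={2,4,5} D(V)={2,3,5}: Y {4,5,7}->{}; Z {2,4,5}->{}; V {2,3,5}->{} => REVISION
Total revisions = 2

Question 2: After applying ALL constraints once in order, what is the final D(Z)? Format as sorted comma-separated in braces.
Answer: {}

Derivation:
Constraint 1 (U != Z) on D(U)={2,3,4,6} D(Z)={2,4,5,6}: no change
Constraint 2 (Y != U) on D(Y)={4,5,7} D(U)={2,3,4,6}: no change
Constraint 3 (V + Z = Y) on D(V)={2,3,5,6,7} D(Z)={2,4,5,6} D(Y)={4,5,7}: V {2,3,5,6,7}->{2,3,5}; Z {2,4,5,6}->{2,4,5}
Constraint 4 (Y + Z = V) on D(Y)={4,5,7} D(Z)={2,4,5} D(V)={2,3,5}: Y {4,5,7}->{}; Z {2,4,5}->{}; V {2,3,5}->{}
So after all 4 constraints: D(Z) = {}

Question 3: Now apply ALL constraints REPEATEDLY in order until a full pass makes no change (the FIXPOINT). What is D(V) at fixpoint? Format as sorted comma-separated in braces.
Answer: {}

Derivation:
pass 0 (initial): D(V)={2,3,5,6,7}
pass 1: V {2,3,5,6,7}->{}; Y {4,5,7}->{}; Z {2,4,5,6}->{}
pass 2: U {2,3,4,6}->{}
pass 3: no change
Fixpoint after 3 passes: D(V) = {}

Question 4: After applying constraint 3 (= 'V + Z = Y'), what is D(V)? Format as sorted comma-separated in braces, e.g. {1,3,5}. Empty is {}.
Answer: {2,3,5}

Derivation:
Constraint 1 (U != Z) on D(U)={2,3,4,6} D(Z)={2,4,5,6}: no change
Constraint 2 (Y != U) on D(Y)={4,5,7} D(U)={2,3,4,6}: no change
Constraint 3 (V + Z = Y) on D(V)={2,3,5,6,7} D(Z)={2,4,5,6} D(Y)={4,5,7}: V {2,3,5,6,7}->{2,3,5}; Z {2,4,5,6}->{2,4,5}
So after constraint 3: D(V) = {2,3,5}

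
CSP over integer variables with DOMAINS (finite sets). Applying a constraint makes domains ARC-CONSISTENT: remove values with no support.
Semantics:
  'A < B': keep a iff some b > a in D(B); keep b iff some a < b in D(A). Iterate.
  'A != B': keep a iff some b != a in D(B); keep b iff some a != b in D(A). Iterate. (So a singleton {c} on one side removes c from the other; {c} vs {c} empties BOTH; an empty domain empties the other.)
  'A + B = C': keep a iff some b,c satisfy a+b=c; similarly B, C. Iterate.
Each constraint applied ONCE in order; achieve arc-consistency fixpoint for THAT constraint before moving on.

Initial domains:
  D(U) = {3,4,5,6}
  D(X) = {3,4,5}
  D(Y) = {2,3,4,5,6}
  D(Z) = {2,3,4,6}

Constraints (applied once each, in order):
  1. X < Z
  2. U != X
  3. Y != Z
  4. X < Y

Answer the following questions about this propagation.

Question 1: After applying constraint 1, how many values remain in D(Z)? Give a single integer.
Answer: 2

Derivation:
Constraint 1 (X < Z) on D(X)={3,4,5} D(Z)={2,3,4,6}: Z {2,3,4,6}->{4,6}
So after constraint 1: D(Z)={4,6}, size = 2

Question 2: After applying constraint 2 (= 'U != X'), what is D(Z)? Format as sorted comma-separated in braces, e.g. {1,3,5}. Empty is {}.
Constraint 1 (X < Z) on D(X)={3,4,5} D(Z)={2,3,4,6}: Z {2,3,4,6}->{4,6}
Constraint 2 (U != X) on D(U)={3,4,5,6} D(X)={3,4,5}: no change
So after constraint 2: D(Z) = {4,6}

Answer: {4,6}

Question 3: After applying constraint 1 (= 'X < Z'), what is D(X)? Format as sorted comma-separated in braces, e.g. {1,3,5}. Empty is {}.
Answer: {3,4,5}

Derivation:
Constraint 1 (X < Z) on D(X)={3,4,5} D(Z)={2,3,4,6}: Z {2,3,4,6}->{4,6}
So after constraint 1: D(X) = {3,4,5}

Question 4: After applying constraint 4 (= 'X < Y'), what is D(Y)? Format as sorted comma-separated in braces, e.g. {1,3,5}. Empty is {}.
Constraint 1 (X < Z) on D(X)={3,4,5} D(Z)={2,3,4,6}: Z {2,3,4,6}->{4,6}
Constraint 2 (U != X) on D(U)={3,4,5,6} D(X)={3,4,5}: no change
Constraint 3 (Y != Z) on D(Y)={2,3,4,5,6} D(Z)={4,6}: no change
Constraint 4 (X < Y) on D(X)={3,4,5} D(Y)={2,3,4,5,6}: Y {2,3,4,5,6}->{4,5,6}
So after constraint 4: D(Y) = {4,5,6}

Answer: {4,5,6}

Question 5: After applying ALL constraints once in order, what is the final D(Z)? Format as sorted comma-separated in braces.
Answer: {4,6}

Derivation:
Constraint 1 (X < Z) on D(X)={3,4,5} D(Z)={2,3,4,6}: Z {2,3,4,6}->{4,6}
Constraint 2 (U != X) on D(U)={3,4,5,6} D(X)={3,4,5}: no change
Constraint 3 (Y != Z) on D(Y)={2,3,4,5,6} D(Z)={4,6}: no change
Constraint 4 (X < Y) on D(X)={3,4,5} D(Y)={2,3,4,5,6}: Y {2,3,4,5,6}->{4,5,6}
So after all 4 constraints: D(Z) = {4,6}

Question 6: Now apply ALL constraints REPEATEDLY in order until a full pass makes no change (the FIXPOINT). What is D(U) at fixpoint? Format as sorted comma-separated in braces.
Answer: {3,4,5,6}

Derivation:
pass 0 (initial): D(U)={3,4,5,6}
pass 1: Y {2,3,4,5,6}->{4,5,6}; Z {2,3,4,6}->{4,6}
pass 2: no change
Fixpoint after 2 passes: D(U) = {3,4,5,6}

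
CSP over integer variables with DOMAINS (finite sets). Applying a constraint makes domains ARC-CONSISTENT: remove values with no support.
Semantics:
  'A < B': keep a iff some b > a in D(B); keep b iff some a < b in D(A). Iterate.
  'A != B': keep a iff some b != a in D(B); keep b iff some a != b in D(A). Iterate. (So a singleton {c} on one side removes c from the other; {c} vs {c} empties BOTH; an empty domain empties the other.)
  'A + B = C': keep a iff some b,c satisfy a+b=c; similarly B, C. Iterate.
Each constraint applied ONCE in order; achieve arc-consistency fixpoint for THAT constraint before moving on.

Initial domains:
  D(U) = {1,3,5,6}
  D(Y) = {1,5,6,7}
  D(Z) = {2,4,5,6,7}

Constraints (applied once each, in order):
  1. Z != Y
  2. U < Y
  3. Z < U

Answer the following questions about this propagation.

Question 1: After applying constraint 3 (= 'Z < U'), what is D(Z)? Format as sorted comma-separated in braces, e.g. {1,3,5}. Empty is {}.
Constraint 1 (Z != Y) on D(Z)={2,4,5,6,7} D(Y)={1,5,6,7}: no change
Constraint 2 (U < Y) on D(U)={1,3,5,6} D(Y)={1,5,6,7}: Y {1,5,6,7}->{5,6,7}
Constraint 3 (Z < U) on D(Z)={2,4,5,6,7} D(U)={1,3,5,6}: Z {2,4,5,6,7}->{2,4,5}; U {1,3,5,6}->{3,5,6}
So after constraint 3: D(Z) = {2,4,5}

Answer: {2,4,5}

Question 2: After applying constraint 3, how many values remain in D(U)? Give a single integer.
Answer: 3

Derivation:
Constraint 1 (Z != Y) on D(Z)={2,4,5,6,7} D(Y)={1,5,6,7}: no change
Constraint 2 (U < Y) on D(U)={1,3,5,6} D(Y)={1,5,6,7}: Y {1,5,6,7}->{5,6,7}
Constraint 3 (Z < U) on D(Z)={2,4,5,6,7} D(U)={1,3,5,6}: Z {2,4,5,6,7}->{2,4,5}; U {1,3,5,6}->{3,5,6}
So after constraint 3: D(U)={3,5,6}, size = 3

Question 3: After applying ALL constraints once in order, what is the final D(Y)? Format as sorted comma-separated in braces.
Answer: {5,6,7}

Derivation:
Constraint 1 (Z != Y) on D(Z)={2,4,5,6,7} D(Y)={1,5,6,7}: no change
Constraint 2 (U < Y) on D(U)={1,3,5,6} D(Y)={1,5,6,7}: Y {1,5,6,7}->{5,6,7}
Constraint 3 (Z < U) on D(Z)={2,4,5,6,7} D(U)={1,3,5,6}: Z {2,4,5,6,7}->{2,4,5}; U {1,3,5,6}->{3,5,6}
So after all 3 constraints: D(Y) = {5,6,7}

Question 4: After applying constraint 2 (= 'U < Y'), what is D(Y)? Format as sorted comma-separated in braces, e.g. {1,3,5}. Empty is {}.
Answer: {5,6,7}

Derivation:
Constraint 1 (Z != Y) on D(Z)={2,4,5,6,7} D(Y)={1,5,6,7}: no change
Constraint 2 (U < Y) on D(U)={1,3,5,6} D(Y)={1,5,6,7}: Y {1,5,6,7}->{5,6,7}
So after constraint 2: D(Y) = {5,6,7}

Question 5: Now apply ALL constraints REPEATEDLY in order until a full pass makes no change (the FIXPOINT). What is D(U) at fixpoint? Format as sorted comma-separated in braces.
Answer: {3,5,6}

Derivation:
pass 0 (initial): D(U)={1,3,5,6}
pass 1: U {1,3,5,6}->{3,5,6}; Y {1,5,6,7}->{5,6,7}; Z {2,4,5,6,7}->{2,4,5}
pass 2: no change
Fixpoint after 2 passes: D(U) = {3,5,6}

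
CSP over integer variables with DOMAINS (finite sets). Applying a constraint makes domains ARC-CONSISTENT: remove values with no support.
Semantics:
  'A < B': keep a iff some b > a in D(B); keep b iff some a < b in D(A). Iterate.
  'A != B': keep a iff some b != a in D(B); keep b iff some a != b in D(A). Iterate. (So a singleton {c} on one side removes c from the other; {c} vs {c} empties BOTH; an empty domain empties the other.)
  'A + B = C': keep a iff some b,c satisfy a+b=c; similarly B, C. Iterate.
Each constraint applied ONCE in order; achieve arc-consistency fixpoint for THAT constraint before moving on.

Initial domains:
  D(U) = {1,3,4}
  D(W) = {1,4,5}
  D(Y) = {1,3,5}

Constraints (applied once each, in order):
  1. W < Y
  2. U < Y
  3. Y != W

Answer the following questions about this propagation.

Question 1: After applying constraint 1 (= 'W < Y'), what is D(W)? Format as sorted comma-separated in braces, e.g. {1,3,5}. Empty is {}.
Answer: {1,4}

Derivation:
Constraint 1 (W < Y) on D(W)={1,4,5} D(Y)={1,3,5}: W {1,4,5}->{1,4}; Y {1,3,5}->{3,5}
So after constraint 1: D(W) = {1,4}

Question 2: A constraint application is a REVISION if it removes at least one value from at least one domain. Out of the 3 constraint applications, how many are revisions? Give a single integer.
Answer: 1

Derivation:
Constraint 1 (W < Y) on D(W)={1,4,5} D(Y)={1,3,5}: W {1,4,5}->{1,4}; Y {1,3,5}->{3,5} => REVISION
Constraint 2 (U < Y) on D(U)={1,3,4} D(Y)={3,5}: no change => not a revision
Constraint 3 (Y != W) on D(Y)={3,5} D(W)={1,4}: no change => not a revision
Total revisions = 1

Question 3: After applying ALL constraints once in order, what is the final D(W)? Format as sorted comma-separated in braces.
Answer: {1,4}

Derivation:
Constraint 1 (W < Y) on D(W)={1,4,5} D(Y)={1,3,5}: W {1,4,5}->{1,4}; Y {1,3,5}->{3,5}
Constraint 2 (U < Y) on D(U)={1,3,4} D(Y)={3,5}: no change
Constraint 3 (Y != W) on D(Y)={3,5} D(W)={1,4}: no change
So after all 3 constraints: D(W) = {1,4}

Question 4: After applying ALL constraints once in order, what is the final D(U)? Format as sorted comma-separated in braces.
Answer: {1,3,4}

Derivation:
Constraint 1 (W < Y) on D(W)={1,4,5} D(Y)={1,3,5}: W {1,4,5}->{1,4}; Y {1,3,5}->{3,5}
Constraint 2 (U < Y) on D(U)={1,3,4} D(Y)={3,5}: no change
Constraint 3 (Y != W) on D(Y)={3,5} D(W)={1,4}: no change
So after all 3 constraints: D(U) = {1,3,4}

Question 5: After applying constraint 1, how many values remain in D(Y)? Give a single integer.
Answer: 2

Derivation:
Constraint 1 (W < Y) on D(W)={1,4,5} D(Y)={1,3,5}: W {1,4,5}->{1,4}; Y {1,3,5}->{3,5}
So after constraint 1: D(Y)={3,5}, size = 2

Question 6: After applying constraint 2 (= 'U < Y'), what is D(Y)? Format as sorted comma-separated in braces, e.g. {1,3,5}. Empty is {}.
Constraint 1 (W < Y) on D(W)={1,4,5} D(Y)={1,3,5}: W {1,4,5}->{1,4}; Y {1,3,5}->{3,5}
Constraint 2 (U < Y) on D(U)={1,3,4} D(Y)={3,5}: no change
So after constraint 2: D(Y) = {3,5}

Answer: {3,5}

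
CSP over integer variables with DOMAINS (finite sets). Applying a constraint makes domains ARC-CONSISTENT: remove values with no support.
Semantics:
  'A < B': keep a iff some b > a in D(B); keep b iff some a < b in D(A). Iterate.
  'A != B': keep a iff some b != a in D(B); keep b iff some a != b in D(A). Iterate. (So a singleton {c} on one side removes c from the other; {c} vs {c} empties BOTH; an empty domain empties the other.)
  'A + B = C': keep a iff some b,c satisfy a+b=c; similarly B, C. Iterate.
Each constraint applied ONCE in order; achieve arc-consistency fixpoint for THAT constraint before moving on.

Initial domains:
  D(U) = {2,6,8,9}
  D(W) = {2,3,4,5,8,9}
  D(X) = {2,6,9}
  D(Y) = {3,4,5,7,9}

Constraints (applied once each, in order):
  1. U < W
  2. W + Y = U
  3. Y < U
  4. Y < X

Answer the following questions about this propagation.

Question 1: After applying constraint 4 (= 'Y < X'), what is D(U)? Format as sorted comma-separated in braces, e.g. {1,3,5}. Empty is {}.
Constraint 1 (U < W) on D(U)={2,6,8,9} D(W)={2,3,4,5,8,9}: U {2,6,8,9}->{2,6,8}; W {2,3,4,5,8,9}->{3,4,5,8,9}
Constraint 2 (W + Y = U) on D(W)={3,4,5,8,9} D(Y)={3,4,5,7,9} D(U)={2,6,8}: W {3,4,5,8,9}->{3,4,5}; Y {3,4,5,7,9}->{3,4,5}; U {2,6,8}->{6,8}
Constraint 3 (Y < U) on D(Y)={3,4,5} D(U)={6,8}: no change
Constraint 4 (Y < X) on D(Y)={3,4,5} D(X)={2,6,9}: X {2,6,9}->{6,9}
So after constraint 4: D(U) = {6,8}

Answer: {6,8}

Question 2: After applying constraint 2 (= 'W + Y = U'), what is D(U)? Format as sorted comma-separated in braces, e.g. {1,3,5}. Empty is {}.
Constraint 1 (U < W) on D(U)={2,6,8,9} D(W)={2,3,4,5,8,9}: U {2,6,8,9}->{2,6,8}; W {2,3,4,5,8,9}->{3,4,5,8,9}
Constraint 2 (W + Y = U) on D(W)={3,4,5,8,9} D(Y)={3,4,5,7,9} D(U)={2,6,8}: W {3,4,5,8,9}->{3,4,5}; Y {3,4,5,7,9}->{3,4,5}; U {2,6,8}->{6,8}
So after constraint 2: D(U) = {6,8}

Answer: {6,8}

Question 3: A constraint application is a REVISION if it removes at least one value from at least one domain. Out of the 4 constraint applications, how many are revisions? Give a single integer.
Answer: 3

Derivation:
Constraint 1 (U < W) on D(U)={2,6,8,9} D(W)={2,3,4,5,8,9}: U {2,6,8,9}->{2,6,8}; W {2,3,4,5,8,9}->{3,4,5,8,9} => REVISION
Constraint 2 (W + Y = U) on D(W)={3,4,5,8,9} D(Y)={3,4,5,7,9} D(U)={2,6,8}: W {3,4,5,8,9}->{3,4,5}; Y {3,4,5,7,9}->{3,4,5}; U {2,6,8}->{6,8} => REVISION
Constraint 3 (Y < U) on D(Y)={3,4,5} D(U)={6,8}: no change => not a revision
Constraint 4 (Y < X) on D(Y)={3,4,5} D(X)={2,6,9}: X {2,6,9}->{6,9} => REVISION
Total revisions = 3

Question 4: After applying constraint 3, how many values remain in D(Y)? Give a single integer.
Answer: 3

Derivation:
Constraint 1 (U < W) on D(U)={2,6,8,9} D(W)={2,3,4,5,8,9}: U {2,6,8,9}->{2,6,8}; W {2,3,4,5,8,9}->{3,4,5,8,9}
Constraint 2 (W + Y = U) on D(W)={3,4,5,8,9} D(Y)={3,4,5,7,9} D(U)={2,6,8}: W {3,4,5,8,9}->{3,4,5}; Y {3,4,5,7,9}->{3,4,5}; U {2,6,8}->{6,8}
Constraint 3 (Y < U) on D(Y)={3,4,5} D(U)={6,8}: no change
So after constraint 3: D(Y)={3,4,5}, size = 3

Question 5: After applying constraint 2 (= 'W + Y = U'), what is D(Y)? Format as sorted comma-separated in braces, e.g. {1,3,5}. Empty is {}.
Answer: {3,4,5}

Derivation:
Constraint 1 (U < W) on D(U)={2,6,8,9} D(W)={2,3,4,5,8,9}: U {2,6,8,9}->{2,6,8}; W {2,3,4,5,8,9}->{3,4,5,8,9}
Constraint 2 (W + Y = U) on D(W)={3,4,5,8,9} D(Y)={3,4,5,7,9} D(U)={2,6,8}: W {3,4,5,8,9}->{3,4,5}; Y {3,4,5,7,9}->{3,4,5}; U {2,6,8}->{6,8}
So after constraint 2: D(Y) = {3,4,5}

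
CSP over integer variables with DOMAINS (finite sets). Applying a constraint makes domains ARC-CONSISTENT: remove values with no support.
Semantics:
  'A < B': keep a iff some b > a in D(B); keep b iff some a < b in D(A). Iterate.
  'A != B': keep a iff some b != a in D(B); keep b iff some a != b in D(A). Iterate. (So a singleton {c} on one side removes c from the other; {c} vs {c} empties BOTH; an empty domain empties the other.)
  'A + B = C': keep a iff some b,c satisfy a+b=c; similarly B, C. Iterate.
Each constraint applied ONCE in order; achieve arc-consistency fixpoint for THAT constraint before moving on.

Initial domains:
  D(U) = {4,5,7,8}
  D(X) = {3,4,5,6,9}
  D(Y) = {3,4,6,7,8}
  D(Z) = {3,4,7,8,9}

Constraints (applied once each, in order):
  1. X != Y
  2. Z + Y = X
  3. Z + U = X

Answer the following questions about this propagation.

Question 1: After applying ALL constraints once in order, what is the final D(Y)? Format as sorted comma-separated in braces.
Constraint 1 (X != Y) on D(X)={3,4,5,6,9} D(Y)={3,4,6,7,8}: no change
Constraint 2 (Z + Y = X) on D(Z)={3,4,7,8,9} D(Y)={3,4,6,7,8} D(X)={3,4,5,6,9}: Z {3,4,7,8,9}->{3}; Y {3,4,6,7,8}->{3,6}; X {3,4,5,6,9}->{6,9}
Constraint 3 (Z + U = X) on D(Z)={3} D(U)={4,5,7,8} D(X)={6,9}: Z {3}->{}; U {4,5,7,8}->{}; X {6,9}->{}
So after all 3 constraints: D(Y) = {3,6}

Answer: {3,6}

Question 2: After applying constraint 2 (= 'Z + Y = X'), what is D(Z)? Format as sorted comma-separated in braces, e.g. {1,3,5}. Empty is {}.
Answer: {3}

Derivation:
Constraint 1 (X != Y) on D(X)={3,4,5,6,9} D(Y)={3,4,6,7,8}: no change
Constraint 2 (Z + Y = X) on D(Z)={3,4,7,8,9} D(Y)={3,4,6,7,8} D(X)={3,4,5,6,9}: Z {3,4,7,8,9}->{3}; Y {3,4,6,7,8}->{3,6}; X {3,4,5,6,9}->{6,9}
So after constraint 2: D(Z) = {3}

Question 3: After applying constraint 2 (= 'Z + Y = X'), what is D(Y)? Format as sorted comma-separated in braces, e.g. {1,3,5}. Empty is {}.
Answer: {3,6}

Derivation:
Constraint 1 (X != Y) on D(X)={3,4,5,6,9} D(Y)={3,4,6,7,8}: no change
Constraint 2 (Z + Y = X) on D(Z)={3,4,7,8,9} D(Y)={3,4,6,7,8} D(X)={3,4,5,6,9}: Z {3,4,7,8,9}->{3}; Y {3,4,6,7,8}->{3,6}; X {3,4,5,6,9}->{6,9}
So after constraint 2: D(Y) = {3,6}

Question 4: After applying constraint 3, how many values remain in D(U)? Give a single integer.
Answer: 0

Derivation:
Constraint 1 (X != Y) on D(X)={3,4,5,6,9} D(Y)={3,4,6,7,8}: no change
Constraint 2 (Z + Y = X) on D(Z)={3,4,7,8,9} D(Y)={3,4,6,7,8} D(X)={3,4,5,6,9}: Z {3,4,7,8,9}->{3}; Y {3,4,6,7,8}->{3,6}; X {3,4,5,6,9}->{6,9}
Constraint 3 (Z + U = X) on D(Z)={3} D(U)={4,5,7,8} D(X)={6,9}: Z {3}->{}; U {4,5,7,8}->{}; X {6,9}->{}
So after constraint 3: D(U)={}, size = 0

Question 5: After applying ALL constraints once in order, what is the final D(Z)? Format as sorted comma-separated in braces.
Answer: {}

Derivation:
Constraint 1 (X != Y) on D(X)={3,4,5,6,9} D(Y)={3,4,6,7,8}: no change
Constraint 2 (Z + Y = X) on D(Z)={3,4,7,8,9} D(Y)={3,4,6,7,8} D(X)={3,4,5,6,9}: Z {3,4,7,8,9}->{3}; Y {3,4,6,7,8}->{3,6}; X {3,4,5,6,9}->{6,9}
Constraint 3 (Z + U = X) on D(Z)={3} D(U)={4,5,7,8} D(X)={6,9}: Z {3}->{}; U {4,5,7,8}->{}; X {6,9}->{}
So after all 3 constraints: D(Z) = {}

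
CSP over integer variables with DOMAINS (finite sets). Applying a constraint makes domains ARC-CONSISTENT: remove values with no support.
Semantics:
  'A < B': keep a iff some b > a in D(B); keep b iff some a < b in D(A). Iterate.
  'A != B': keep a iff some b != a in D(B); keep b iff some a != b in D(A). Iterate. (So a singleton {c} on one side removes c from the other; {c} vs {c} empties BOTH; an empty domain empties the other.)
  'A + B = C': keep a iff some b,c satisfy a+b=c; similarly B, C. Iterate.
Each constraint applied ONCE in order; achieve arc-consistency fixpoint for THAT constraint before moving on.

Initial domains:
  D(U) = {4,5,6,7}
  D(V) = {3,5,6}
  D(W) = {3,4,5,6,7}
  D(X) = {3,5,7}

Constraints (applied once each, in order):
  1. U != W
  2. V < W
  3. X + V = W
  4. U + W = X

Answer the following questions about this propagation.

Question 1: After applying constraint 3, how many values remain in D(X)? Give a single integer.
Answer: 1

Derivation:
Constraint 1 (U != W) on D(U)={4,5,6,7} D(W)={3,4,5,6,7}: no change
Constraint 2 (V < W) on D(V)={3,5,6} D(W)={3,4,5,6,7}: W {3,4,5,6,7}->{4,5,6,7}
Constraint 3 (X + V = W) on D(X)={3,5,7} D(V)={3,5,6} D(W)={4,5,6,7}: X {3,5,7}->{3}; V {3,5,6}->{3}; W {4,5,6,7}->{6}
So after constraint 3: D(X)={3}, size = 1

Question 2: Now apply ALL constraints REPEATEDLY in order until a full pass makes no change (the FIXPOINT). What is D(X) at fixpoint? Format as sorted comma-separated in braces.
Answer: {}

Derivation:
pass 0 (initial): D(X)={3,5,7}
pass 1: U {4,5,6,7}->{}; V {3,5,6}->{3}; W {3,4,5,6,7}->{}; X {3,5,7}->{}
pass 2: V {3}->{}
pass 3: no change
Fixpoint after 3 passes: D(X) = {}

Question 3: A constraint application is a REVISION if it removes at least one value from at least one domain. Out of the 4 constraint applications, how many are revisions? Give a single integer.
Constraint 1 (U != W) on D(U)={4,5,6,7} D(W)={3,4,5,6,7}: no change => not a revision
Constraint 2 (V < W) on D(V)={3,5,6} D(W)={3,4,5,6,7}: W {3,4,5,6,7}->{4,5,6,7} => REVISION
Constraint 3 (X + V = W) on D(X)={3,5,7} D(V)={3,5,6} D(W)={4,5,6,7}: X {3,5,7}->{3}; V {3,5,6}->{3}; W {4,5,6,7}->{6} => REVISION
Constraint 4 (U + W = X) on D(U)={4,5,6,7} D(W)={6} D(X)={3}: U {4,5,6,7}->{}; W {6}->{}; X {3}->{} => REVISION
Total revisions = 3

Answer: 3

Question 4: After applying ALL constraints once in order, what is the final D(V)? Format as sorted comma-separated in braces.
Answer: {3}

Derivation:
Constraint 1 (U != W) on D(U)={4,5,6,7} D(W)={3,4,5,6,7}: no change
Constraint 2 (V < W) on D(V)={3,5,6} D(W)={3,4,5,6,7}: W {3,4,5,6,7}->{4,5,6,7}
Constraint 3 (X + V = W) on D(X)={3,5,7} D(V)={3,5,6} D(W)={4,5,6,7}: X {3,5,7}->{3}; V {3,5,6}->{3}; W {4,5,6,7}->{6}
Constraint 4 (U + W = X) on D(U)={4,5,6,7} D(W)={6} D(X)={3}: U {4,5,6,7}->{}; W {6}->{}; X {3}->{}
So after all 4 constraints: D(V) = {3}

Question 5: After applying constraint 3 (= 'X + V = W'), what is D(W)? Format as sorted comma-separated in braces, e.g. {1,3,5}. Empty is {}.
Constraint 1 (U != W) on D(U)={4,5,6,7} D(W)={3,4,5,6,7}: no change
Constraint 2 (V < W) on D(V)={3,5,6} D(W)={3,4,5,6,7}: W {3,4,5,6,7}->{4,5,6,7}
Constraint 3 (X + V = W) on D(X)={3,5,7} D(V)={3,5,6} D(W)={4,5,6,7}: X {3,5,7}->{3}; V {3,5,6}->{3}; W {4,5,6,7}->{6}
So after constraint 3: D(W) = {6}

Answer: {6}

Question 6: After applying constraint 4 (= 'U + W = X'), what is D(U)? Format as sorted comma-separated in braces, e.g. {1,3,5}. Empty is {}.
Constraint 1 (U != W) on D(U)={4,5,6,7} D(W)={3,4,5,6,7}: no change
Constraint 2 (V < W) on D(V)={3,5,6} D(W)={3,4,5,6,7}: W {3,4,5,6,7}->{4,5,6,7}
Constraint 3 (X + V = W) on D(X)={3,5,7} D(V)={3,5,6} D(W)={4,5,6,7}: X {3,5,7}->{3}; V {3,5,6}->{3}; W {4,5,6,7}->{6}
Constraint 4 (U + W = X) on D(U)={4,5,6,7} D(W)={6} D(X)={3}: U {4,5,6,7}->{}; W {6}->{}; X {3}->{}
So after constraint 4: D(U) = {}

Answer: {}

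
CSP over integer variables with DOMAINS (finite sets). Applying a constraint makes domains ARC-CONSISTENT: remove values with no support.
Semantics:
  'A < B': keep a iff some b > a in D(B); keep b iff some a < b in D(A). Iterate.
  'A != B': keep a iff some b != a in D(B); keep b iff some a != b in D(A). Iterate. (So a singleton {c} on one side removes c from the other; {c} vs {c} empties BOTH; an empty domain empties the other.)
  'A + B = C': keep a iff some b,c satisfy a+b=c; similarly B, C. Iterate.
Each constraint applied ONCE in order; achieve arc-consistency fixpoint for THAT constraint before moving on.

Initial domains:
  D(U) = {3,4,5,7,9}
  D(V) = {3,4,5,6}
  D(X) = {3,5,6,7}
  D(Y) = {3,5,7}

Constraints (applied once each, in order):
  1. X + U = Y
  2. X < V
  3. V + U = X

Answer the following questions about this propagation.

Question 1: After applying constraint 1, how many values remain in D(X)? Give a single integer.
Constraint 1 (X + U = Y) on D(X)={3,5,6,7} D(U)={3,4,5,7,9} D(Y)={3,5,7}: X {3,5,6,7}->{3}; U {3,4,5,7,9}->{4}; Y {3,5,7}->{7}
So after constraint 1: D(X)={3}, size = 1

Answer: 1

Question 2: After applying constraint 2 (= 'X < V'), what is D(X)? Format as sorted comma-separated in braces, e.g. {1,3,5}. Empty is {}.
Answer: {3}

Derivation:
Constraint 1 (X + U = Y) on D(X)={3,5,6,7} D(U)={3,4,5,7,9} D(Y)={3,5,7}: X {3,5,6,7}->{3}; U {3,4,5,7,9}->{4}; Y {3,5,7}->{7}
Constraint 2 (X < V) on D(X)={3} D(V)={3,4,5,6}: V {3,4,5,6}->{4,5,6}
So after constraint 2: D(X) = {3}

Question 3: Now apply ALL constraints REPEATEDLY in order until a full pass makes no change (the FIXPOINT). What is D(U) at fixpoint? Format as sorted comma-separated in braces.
pass 0 (initial): D(U)={3,4,5,7,9}
pass 1: U {3,4,5,7,9}->{}; V {3,4,5,6}->{}; X {3,5,6,7}->{}; Y {3,5,7}->{7}
pass 2: Y {7}->{}
pass 3: no change
Fixpoint after 3 passes: D(U) = {}

Answer: {}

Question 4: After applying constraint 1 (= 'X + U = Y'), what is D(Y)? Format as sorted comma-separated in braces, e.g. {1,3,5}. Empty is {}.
Constraint 1 (X + U = Y) on D(X)={3,5,6,7} D(U)={3,4,5,7,9} D(Y)={3,5,7}: X {3,5,6,7}->{3}; U {3,4,5,7,9}->{4}; Y {3,5,7}->{7}
So after constraint 1: D(Y) = {7}

Answer: {7}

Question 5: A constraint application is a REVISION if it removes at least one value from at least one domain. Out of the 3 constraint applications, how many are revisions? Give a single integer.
Constraint 1 (X + U = Y) on D(X)={3,5,6,7} D(U)={3,4,5,7,9} D(Y)={3,5,7}: X {3,5,6,7}->{3}; U {3,4,5,7,9}->{4}; Y {3,5,7}->{7} => REVISION
Constraint 2 (X < V) on D(X)={3} D(V)={3,4,5,6}: V {3,4,5,6}->{4,5,6} => REVISION
Constraint 3 (V + U = X) on D(V)={4,5,6} D(U)={4} D(X)={3}: V {4,5,6}->{}; U {4}->{}; X {3}->{} => REVISION
Total revisions = 3

Answer: 3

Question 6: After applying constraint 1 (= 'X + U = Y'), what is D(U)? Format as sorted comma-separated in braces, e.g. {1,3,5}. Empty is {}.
Answer: {4}

Derivation:
Constraint 1 (X + U = Y) on D(X)={3,5,6,7} D(U)={3,4,5,7,9} D(Y)={3,5,7}: X {3,5,6,7}->{3}; U {3,4,5,7,9}->{4}; Y {3,5,7}->{7}
So after constraint 1: D(U) = {4}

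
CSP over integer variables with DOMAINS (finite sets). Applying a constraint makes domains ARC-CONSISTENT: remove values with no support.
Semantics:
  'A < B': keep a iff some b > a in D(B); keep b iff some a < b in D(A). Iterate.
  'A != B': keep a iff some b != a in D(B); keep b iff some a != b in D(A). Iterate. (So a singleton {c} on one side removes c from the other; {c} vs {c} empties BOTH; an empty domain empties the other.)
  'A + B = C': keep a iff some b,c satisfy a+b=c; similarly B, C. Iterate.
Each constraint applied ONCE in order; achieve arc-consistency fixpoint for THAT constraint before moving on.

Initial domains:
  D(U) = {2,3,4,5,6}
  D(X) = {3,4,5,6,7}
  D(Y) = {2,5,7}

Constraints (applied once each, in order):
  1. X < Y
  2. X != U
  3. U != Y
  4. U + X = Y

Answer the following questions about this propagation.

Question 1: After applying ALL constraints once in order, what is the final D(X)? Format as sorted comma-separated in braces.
Answer: {3,4,5}

Derivation:
Constraint 1 (X < Y) on D(X)={3,4,5,6,7} D(Y)={2,5,7}: X {3,4,5,6,7}->{3,4,5,6}; Y {2,5,7}->{5,7}
Constraint 2 (X != U) on D(X)={3,4,5,6} D(U)={2,3,4,5,6}: no change
Constraint 3 (U != Y) on D(U)={2,3,4,5,6} D(Y)={5,7}: no change
Constraint 4 (U + X = Y) on D(U)={2,3,4,5,6} D(X)={3,4,5,6} D(Y)={5,7}: U {2,3,4,5,6}->{2,3,4}; X {3,4,5,6}->{3,4,5}
So after all 4 constraints: D(X) = {3,4,5}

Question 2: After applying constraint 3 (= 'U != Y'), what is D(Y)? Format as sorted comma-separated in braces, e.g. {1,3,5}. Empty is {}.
Answer: {5,7}

Derivation:
Constraint 1 (X < Y) on D(X)={3,4,5,6,7} D(Y)={2,5,7}: X {3,4,5,6,7}->{3,4,5,6}; Y {2,5,7}->{5,7}
Constraint 2 (X != U) on D(X)={3,4,5,6} D(U)={2,3,4,5,6}: no change
Constraint 3 (U != Y) on D(U)={2,3,4,5,6} D(Y)={5,7}: no change
So after constraint 3: D(Y) = {5,7}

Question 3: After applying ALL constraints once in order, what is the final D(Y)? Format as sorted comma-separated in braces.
Constraint 1 (X < Y) on D(X)={3,4,5,6,7} D(Y)={2,5,7}: X {3,4,5,6,7}->{3,4,5,6}; Y {2,5,7}->{5,7}
Constraint 2 (X != U) on D(X)={3,4,5,6} D(U)={2,3,4,5,6}: no change
Constraint 3 (U != Y) on D(U)={2,3,4,5,6} D(Y)={5,7}: no change
Constraint 4 (U + X = Y) on D(U)={2,3,4,5,6} D(X)={3,4,5,6} D(Y)={5,7}: U {2,3,4,5,6}->{2,3,4}; X {3,4,5,6}->{3,4,5}
So after all 4 constraints: D(Y) = {5,7}

Answer: {5,7}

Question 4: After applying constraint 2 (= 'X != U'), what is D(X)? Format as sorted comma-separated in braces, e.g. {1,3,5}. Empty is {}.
Constraint 1 (X < Y) on D(X)={3,4,5,6,7} D(Y)={2,5,7}: X {3,4,5,6,7}->{3,4,5,6}; Y {2,5,7}->{5,7}
Constraint 2 (X != U) on D(X)={3,4,5,6} D(U)={2,3,4,5,6}: no change
So after constraint 2: D(X) = {3,4,5,6}

Answer: {3,4,5,6}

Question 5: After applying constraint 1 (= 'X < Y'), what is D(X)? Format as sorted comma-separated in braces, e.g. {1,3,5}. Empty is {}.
Constraint 1 (X < Y) on D(X)={3,4,5,6,7} D(Y)={2,5,7}: X {3,4,5,6,7}->{3,4,5,6}; Y {2,5,7}->{5,7}
So after constraint 1: D(X) = {3,4,5,6}

Answer: {3,4,5,6}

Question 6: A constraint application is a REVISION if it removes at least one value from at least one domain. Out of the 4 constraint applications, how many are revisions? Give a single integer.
Answer: 2

Derivation:
Constraint 1 (X < Y) on D(X)={3,4,5,6,7} D(Y)={2,5,7}: X {3,4,5,6,7}->{3,4,5,6}; Y {2,5,7}->{5,7} => REVISION
Constraint 2 (X != U) on D(X)={3,4,5,6} D(U)={2,3,4,5,6}: no change => not a revision
Constraint 3 (U != Y) on D(U)={2,3,4,5,6} D(Y)={5,7}: no change => not a revision
Constraint 4 (U + X = Y) on D(U)={2,3,4,5,6} D(X)={3,4,5,6} D(Y)={5,7}: U {2,3,4,5,6}->{2,3,4}; X {3,4,5,6}->{3,4,5} => REVISION
Total revisions = 2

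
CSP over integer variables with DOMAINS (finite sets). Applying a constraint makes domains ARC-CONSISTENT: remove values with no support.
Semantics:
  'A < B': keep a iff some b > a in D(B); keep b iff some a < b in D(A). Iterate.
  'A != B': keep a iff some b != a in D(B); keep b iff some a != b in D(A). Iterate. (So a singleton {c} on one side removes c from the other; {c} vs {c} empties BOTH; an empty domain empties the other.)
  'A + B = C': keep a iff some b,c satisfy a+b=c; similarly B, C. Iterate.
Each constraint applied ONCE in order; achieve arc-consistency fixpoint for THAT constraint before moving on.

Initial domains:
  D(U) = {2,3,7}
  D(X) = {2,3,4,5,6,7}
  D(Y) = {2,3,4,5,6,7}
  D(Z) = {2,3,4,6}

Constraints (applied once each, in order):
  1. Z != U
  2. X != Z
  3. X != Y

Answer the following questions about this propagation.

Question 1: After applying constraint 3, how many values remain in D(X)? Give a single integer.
Answer: 6

Derivation:
Constraint 1 (Z != U) on D(Z)={2,3,4,6} D(U)={2,3,7}: no change
Constraint 2 (X != Z) on D(X)={2,3,4,5,6,7} D(Z)={2,3,4,6}: no change
Constraint 3 (X != Y) on D(X)={2,3,4,5,6,7} D(Y)={2,3,4,5,6,7}: no change
So after constraint 3: D(X)={2,3,4,5,6,7}, size = 6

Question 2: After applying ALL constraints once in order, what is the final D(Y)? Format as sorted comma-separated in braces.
Constraint 1 (Z != U) on D(Z)={2,3,4,6} D(U)={2,3,7}: no change
Constraint 2 (X != Z) on D(X)={2,3,4,5,6,7} D(Z)={2,3,4,6}: no change
Constraint 3 (X != Y) on D(X)={2,3,4,5,6,7} D(Y)={2,3,4,5,6,7}: no change
So after all 3 constraints: D(Y) = {2,3,4,5,6,7}

Answer: {2,3,4,5,6,7}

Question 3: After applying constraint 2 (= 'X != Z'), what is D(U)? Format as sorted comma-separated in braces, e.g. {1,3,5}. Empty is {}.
Constraint 1 (Z != U) on D(Z)={2,3,4,6} D(U)={2,3,7}: no change
Constraint 2 (X != Z) on D(X)={2,3,4,5,6,7} D(Z)={2,3,4,6}: no change
So after constraint 2: D(U) = {2,3,7}

Answer: {2,3,7}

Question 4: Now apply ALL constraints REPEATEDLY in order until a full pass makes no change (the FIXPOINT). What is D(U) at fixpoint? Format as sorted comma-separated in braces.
pass 0 (initial): D(U)={2,3,7}
pass 1: no change
Fixpoint after 1 passes: D(U) = {2,3,7}

Answer: {2,3,7}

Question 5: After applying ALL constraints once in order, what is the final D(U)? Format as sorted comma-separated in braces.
Constraint 1 (Z != U) on D(Z)={2,3,4,6} D(U)={2,3,7}: no change
Constraint 2 (X != Z) on D(X)={2,3,4,5,6,7} D(Z)={2,3,4,6}: no change
Constraint 3 (X != Y) on D(X)={2,3,4,5,6,7} D(Y)={2,3,4,5,6,7}: no change
So after all 3 constraints: D(U) = {2,3,7}

Answer: {2,3,7}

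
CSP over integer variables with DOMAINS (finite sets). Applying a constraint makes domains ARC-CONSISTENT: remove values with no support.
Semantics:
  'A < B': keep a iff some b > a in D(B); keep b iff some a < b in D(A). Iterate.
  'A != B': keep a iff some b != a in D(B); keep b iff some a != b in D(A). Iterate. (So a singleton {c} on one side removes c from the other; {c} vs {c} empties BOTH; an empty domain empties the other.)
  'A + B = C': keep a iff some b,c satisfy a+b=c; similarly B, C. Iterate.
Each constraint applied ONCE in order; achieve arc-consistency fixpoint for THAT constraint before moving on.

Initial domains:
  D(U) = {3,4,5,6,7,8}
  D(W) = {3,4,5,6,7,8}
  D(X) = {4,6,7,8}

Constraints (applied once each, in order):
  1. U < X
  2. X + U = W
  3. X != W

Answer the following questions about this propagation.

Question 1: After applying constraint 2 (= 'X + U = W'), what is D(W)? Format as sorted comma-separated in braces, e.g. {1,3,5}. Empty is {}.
Constraint 1 (U < X) on D(U)={3,4,5,6,7,8} D(X)={4,6,7,8}: U {3,4,5,6,7,8}->{3,4,5,6,7}
Constraint 2 (X + U = W) on D(X)={4,6,7,8} D(U)={3,4,5,6,7} D(W)={3,4,5,6,7,8}: X {4,6,7,8}->{4}; U {3,4,5,6,7}->{3,4}; W {3,4,5,6,7,8}->{7,8}
So after constraint 2: D(W) = {7,8}

Answer: {7,8}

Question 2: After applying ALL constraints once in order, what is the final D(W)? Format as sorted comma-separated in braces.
Answer: {7,8}

Derivation:
Constraint 1 (U < X) on D(U)={3,4,5,6,7,8} D(X)={4,6,7,8}: U {3,4,5,6,7,8}->{3,4,5,6,7}
Constraint 2 (X + U = W) on D(X)={4,6,7,8} D(U)={3,4,5,6,7} D(W)={3,4,5,6,7,8}: X {4,6,7,8}->{4}; U {3,4,5,6,7}->{3,4}; W {3,4,5,6,7,8}->{7,8}
Constraint 3 (X != W) on D(X)={4} D(W)={7,8}: no change
So after all 3 constraints: D(W) = {7,8}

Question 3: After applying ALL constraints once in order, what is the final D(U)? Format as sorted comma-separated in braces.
Answer: {3,4}

Derivation:
Constraint 1 (U < X) on D(U)={3,4,5,6,7,8} D(X)={4,6,7,8}: U {3,4,5,6,7,8}->{3,4,5,6,7}
Constraint 2 (X + U = W) on D(X)={4,6,7,8} D(U)={3,4,5,6,7} D(W)={3,4,5,6,7,8}: X {4,6,7,8}->{4}; U {3,4,5,6,7}->{3,4}; W {3,4,5,6,7,8}->{7,8}
Constraint 3 (X != W) on D(X)={4} D(W)={7,8}: no change
So after all 3 constraints: D(U) = {3,4}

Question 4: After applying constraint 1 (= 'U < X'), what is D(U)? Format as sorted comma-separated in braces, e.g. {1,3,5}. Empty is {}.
Answer: {3,4,5,6,7}

Derivation:
Constraint 1 (U < X) on D(U)={3,4,5,6,7,8} D(X)={4,6,7,8}: U {3,4,5,6,7,8}->{3,4,5,6,7}
So after constraint 1: D(U) = {3,4,5,6,7}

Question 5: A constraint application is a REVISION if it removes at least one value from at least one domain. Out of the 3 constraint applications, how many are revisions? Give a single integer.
Constraint 1 (U < X) on D(U)={3,4,5,6,7,8} D(X)={4,6,7,8}: U {3,4,5,6,7,8}->{3,4,5,6,7} => REVISION
Constraint 2 (X + U = W) on D(X)={4,6,7,8} D(U)={3,4,5,6,7} D(W)={3,4,5,6,7,8}: X {4,6,7,8}->{4}; U {3,4,5,6,7}->{3,4}; W {3,4,5,6,7,8}->{7,8} => REVISION
Constraint 3 (X != W) on D(X)={4} D(W)={7,8}: no change => not a revision
Total revisions = 2

Answer: 2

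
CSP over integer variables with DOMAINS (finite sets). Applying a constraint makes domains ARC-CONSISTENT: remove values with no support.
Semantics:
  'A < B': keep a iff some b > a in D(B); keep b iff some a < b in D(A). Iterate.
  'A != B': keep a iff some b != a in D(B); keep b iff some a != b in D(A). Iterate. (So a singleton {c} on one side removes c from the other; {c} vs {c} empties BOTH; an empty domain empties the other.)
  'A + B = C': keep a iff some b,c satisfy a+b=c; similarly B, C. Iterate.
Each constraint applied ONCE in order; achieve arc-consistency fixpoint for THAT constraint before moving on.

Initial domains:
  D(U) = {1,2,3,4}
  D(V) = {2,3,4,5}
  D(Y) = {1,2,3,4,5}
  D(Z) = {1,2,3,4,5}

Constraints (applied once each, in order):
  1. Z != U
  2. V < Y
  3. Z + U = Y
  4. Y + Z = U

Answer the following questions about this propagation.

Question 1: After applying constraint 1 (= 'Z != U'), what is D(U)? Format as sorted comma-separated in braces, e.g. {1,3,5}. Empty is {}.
Answer: {1,2,3,4}

Derivation:
Constraint 1 (Z != U) on D(Z)={1,2,3,4,5} D(U)={1,2,3,4}: no change
So after constraint 1: D(U) = {1,2,3,4}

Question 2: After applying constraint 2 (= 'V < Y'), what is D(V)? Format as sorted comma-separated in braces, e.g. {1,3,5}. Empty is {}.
Answer: {2,3,4}

Derivation:
Constraint 1 (Z != U) on D(Z)={1,2,3,4,5} D(U)={1,2,3,4}: no change
Constraint 2 (V < Y) on D(V)={2,3,4,5} D(Y)={1,2,3,4,5}: V {2,3,4,5}->{2,3,4}; Y {1,2,3,4,5}->{3,4,5}
So after constraint 2: D(V) = {2,3,4}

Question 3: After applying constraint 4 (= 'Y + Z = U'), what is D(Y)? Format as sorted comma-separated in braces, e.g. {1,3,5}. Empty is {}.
Answer: {3}

Derivation:
Constraint 1 (Z != U) on D(Z)={1,2,3,4,5} D(U)={1,2,3,4}: no change
Constraint 2 (V < Y) on D(V)={2,3,4,5} D(Y)={1,2,3,4,5}: V {2,3,4,5}->{2,3,4}; Y {1,2,3,4,5}->{3,4,5}
Constraint 3 (Z + U = Y) on D(Z)={1,2,3,4,5} D(U)={1,2,3,4} D(Y)={3,4,5}: Z {1,2,3,4,5}->{1,2,3,4}
Constraint 4 (Y + Z = U) on D(Y)={3,4,5} D(Z)={1,2,3,4} D(U)={1,2,3,4}: Y {3,4,5}->{3}; Z {1,2,3,4}->{1}; U {1,2,3,4}->{4}
So after constraint 4: D(Y) = {3}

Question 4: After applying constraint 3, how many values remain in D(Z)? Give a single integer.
Answer: 4

Derivation:
Constraint 1 (Z != U) on D(Z)={1,2,3,4,5} D(U)={1,2,3,4}: no change
Constraint 2 (V < Y) on D(V)={2,3,4,5} D(Y)={1,2,3,4,5}: V {2,3,4,5}->{2,3,4}; Y {1,2,3,4,5}->{3,4,5}
Constraint 3 (Z + U = Y) on D(Z)={1,2,3,4,5} D(U)={1,2,3,4} D(Y)={3,4,5}: Z {1,2,3,4,5}->{1,2,3,4}
So after constraint 3: D(Z)={1,2,3,4}, size = 4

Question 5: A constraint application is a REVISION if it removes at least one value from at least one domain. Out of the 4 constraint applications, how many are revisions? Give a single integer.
Constraint 1 (Z != U) on D(Z)={1,2,3,4,5} D(U)={1,2,3,4}: no change => not a revision
Constraint 2 (V < Y) on D(V)={2,3,4,5} D(Y)={1,2,3,4,5}: V {2,3,4,5}->{2,3,4}; Y {1,2,3,4,5}->{3,4,5} => REVISION
Constraint 3 (Z + U = Y) on D(Z)={1,2,3,4,5} D(U)={1,2,3,4} D(Y)={3,4,5}: Z {1,2,3,4,5}->{1,2,3,4} => REVISION
Constraint 4 (Y + Z = U) on D(Y)={3,4,5} D(Z)={1,2,3,4} D(U)={1,2,3,4}: Y {3,4,5}->{3}; Z {1,2,3,4}->{1}; U {1,2,3,4}->{4} => REVISION
Total revisions = 3

Answer: 3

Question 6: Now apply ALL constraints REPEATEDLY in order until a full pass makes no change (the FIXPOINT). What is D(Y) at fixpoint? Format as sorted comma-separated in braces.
Answer: {}

Derivation:
pass 0 (initial): D(Y)={1,2,3,4,5}
pass 1: U {1,2,3,4}->{4}; V {2,3,4,5}->{2,3,4}; Y {1,2,3,4,5}->{3}; Z {1,2,3,4,5}->{1}
pass 2: U {4}->{}; V {2,3,4}->{2}; Y {3}->{}; Z {1}->{}
pass 3: V {2}->{}
pass 4: no change
Fixpoint after 4 passes: D(Y) = {}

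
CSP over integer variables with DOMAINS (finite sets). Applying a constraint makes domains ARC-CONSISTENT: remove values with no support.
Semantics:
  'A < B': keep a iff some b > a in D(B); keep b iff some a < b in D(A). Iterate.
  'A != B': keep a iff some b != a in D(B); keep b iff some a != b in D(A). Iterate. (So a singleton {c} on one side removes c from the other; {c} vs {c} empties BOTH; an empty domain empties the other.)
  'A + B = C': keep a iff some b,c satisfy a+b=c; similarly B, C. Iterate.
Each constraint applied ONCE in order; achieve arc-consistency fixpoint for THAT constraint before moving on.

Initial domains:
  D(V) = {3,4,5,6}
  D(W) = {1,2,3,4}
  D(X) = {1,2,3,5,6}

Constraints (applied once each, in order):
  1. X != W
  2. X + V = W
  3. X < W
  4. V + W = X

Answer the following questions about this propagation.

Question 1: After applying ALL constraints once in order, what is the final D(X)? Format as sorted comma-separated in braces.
Answer: {}

Derivation:
Constraint 1 (X != W) on D(X)={1,2,3,5,6} D(W)={1,2,3,4}: no change
Constraint 2 (X + V = W) on D(X)={1,2,3,5,6} D(V)={3,4,5,6} D(W)={1,2,3,4}: X {1,2,3,5,6}->{1}; V {3,4,5,6}->{3}; W {1,2,3,4}->{4}
Constraint 3 (X < W) on D(X)={1} D(W)={4}: no change
Constraint 4 (V + W = X) on D(V)={3} D(W)={4} D(X)={1}: V {3}->{}; W {4}->{}; X {1}->{}
So after all 4 constraints: D(X) = {}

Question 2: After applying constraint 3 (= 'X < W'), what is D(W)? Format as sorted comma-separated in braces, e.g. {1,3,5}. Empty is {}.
Constraint 1 (X != W) on D(X)={1,2,3,5,6} D(W)={1,2,3,4}: no change
Constraint 2 (X + V = W) on D(X)={1,2,3,5,6} D(V)={3,4,5,6} D(W)={1,2,3,4}: X {1,2,3,5,6}->{1}; V {3,4,5,6}->{3}; W {1,2,3,4}->{4}
Constraint 3 (X < W) on D(X)={1} D(W)={4}: no change
So after constraint 3: D(W) = {4}

Answer: {4}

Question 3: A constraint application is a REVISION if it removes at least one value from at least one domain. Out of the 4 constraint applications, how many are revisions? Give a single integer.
Answer: 2

Derivation:
Constraint 1 (X != W) on D(X)={1,2,3,5,6} D(W)={1,2,3,4}: no change => not a revision
Constraint 2 (X + V = W) on D(X)={1,2,3,5,6} D(V)={3,4,5,6} D(W)={1,2,3,4}: X {1,2,3,5,6}->{1}; V {3,4,5,6}->{3}; W {1,2,3,4}->{4} => REVISION
Constraint 3 (X < W) on D(X)={1} D(W)={4}: no change => not a revision
Constraint 4 (V + W = X) on D(V)={3} D(W)={4} D(X)={1}: V {3}->{}; W {4}->{}; X {1}->{} => REVISION
Total revisions = 2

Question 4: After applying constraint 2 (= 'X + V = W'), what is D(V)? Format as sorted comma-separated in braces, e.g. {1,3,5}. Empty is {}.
Answer: {3}

Derivation:
Constraint 1 (X != W) on D(X)={1,2,3,5,6} D(W)={1,2,3,4}: no change
Constraint 2 (X + V = W) on D(X)={1,2,3,5,6} D(V)={3,4,5,6} D(W)={1,2,3,4}: X {1,2,3,5,6}->{1}; V {3,4,5,6}->{3}; W {1,2,3,4}->{4}
So after constraint 2: D(V) = {3}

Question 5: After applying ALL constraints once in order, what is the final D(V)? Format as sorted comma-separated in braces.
Answer: {}

Derivation:
Constraint 1 (X != W) on D(X)={1,2,3,5,6} D(W)={1,2,3,4}: no change
Constraint 2 (X + V = W) on D(X)={1,2,3,5,6} D(V)={3,4,5,6} D(W)={1,2,3,4}: X {1,2,3,5,6}->{1}; V {3,4,5,6}->{3}; W {1,2,3,4}->{4}
Constraint 3 (X < W) on D(X)={1} D(W)={4}: no change
Constraint 4 (V + W = X) on D(V)={3} D(W)={4} D(X)={1}: V {3}->{}; W {4}->{}; X {1}->{}
So after all 4 constraints: D(V) = {}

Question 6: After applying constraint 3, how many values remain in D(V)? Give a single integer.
Answer: 1

Derivation:
Constraint 1 (X != W) on D(X)={1,2,3,5,6} D(W)={1,2,3,4}: no change
Constraint 2 (X + V = W) on D(X)={1,2,3,5,6} D(V)={3,4,5,6} D(W)={1,2,3,4}: X {1,2,3,5,6}->{1}; V {3,4,5,6}->{3}; W {1,2,3,4}->{4}
Constraint 3 (X < W) on D(X)={1} D(W)={4}: no change
So after constraint 3: D(V)={3}, size = 1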